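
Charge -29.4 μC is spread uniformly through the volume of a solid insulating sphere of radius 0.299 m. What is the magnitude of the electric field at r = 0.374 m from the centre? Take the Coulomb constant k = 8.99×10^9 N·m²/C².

E = 1.89×10^6 N/C

Take a concentric spherical Gaussian surface of radius r = 0.374 m (r > R, so the entire charge is enclosed).
Q_enc = -29.4 μC = -2.94e-5 C.
Applying ∮E·dA = Q_enc/ε₀ with Φ = E(4πr²):
E = k|Q_enc|/r² = (8.99×10^9)(2.94×10^-5)/(0.374)² = 1.89e6 N/C.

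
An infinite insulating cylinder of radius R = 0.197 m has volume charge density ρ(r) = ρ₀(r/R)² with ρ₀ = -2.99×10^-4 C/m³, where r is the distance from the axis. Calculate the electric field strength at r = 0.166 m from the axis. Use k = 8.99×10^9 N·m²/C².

Take a coaxial cylindrical Gaussian surface of radius r = 0.166 m and length L (r < R).
λ_enc = ∫₀^r ρ(r')·2πr' dr' = (2πρ₀/R²)·r^4/4 = -9.189e-6 C/m.
By Gauss's law (flux through the curved wall only), E·2πrL = λ_enc L/ε₀.
E = 2k|λ_enc|/r = 2(8.99×10^9)(9.189×10^-6)/(0.166) = 9.95e5 N/C.

|E| = 9.95×10^5 N/C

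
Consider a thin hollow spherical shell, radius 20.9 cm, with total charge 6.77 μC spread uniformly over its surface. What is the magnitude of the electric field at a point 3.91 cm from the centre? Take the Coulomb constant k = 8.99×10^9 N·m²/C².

E = 0

Use a concentric Gaussian sphere at r = 3.91 cm (inside the shell, r < 20.9 cm).
No charge lies within this surface, so Q_enc = 0 and Gauss's law gives E·4πr² = 0 ⇒ E = 0.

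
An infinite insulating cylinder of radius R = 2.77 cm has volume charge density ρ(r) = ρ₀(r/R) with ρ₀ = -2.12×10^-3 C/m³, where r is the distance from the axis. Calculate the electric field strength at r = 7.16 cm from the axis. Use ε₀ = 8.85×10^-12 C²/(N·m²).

|E| = 8.56×10^5 N/C

Coaxial Gaussian cylinder, radius r = 7.16 cm, length L (r > R, full charge per length enclosed).
λ_enc = 2π ∫₀^R ρ₀(r'/R)^1 r' dr' = 2πρ₀R²/3 = -3.407×10^-6 C/m.
Gauss's law: E·2πrL = λ_enc L/ε₀.
E = |λ_enc|/(2πε₀r) = (3.407×10^-6)/(2π·8.85×10^-12·0.0716) = 8.56e5 N/C.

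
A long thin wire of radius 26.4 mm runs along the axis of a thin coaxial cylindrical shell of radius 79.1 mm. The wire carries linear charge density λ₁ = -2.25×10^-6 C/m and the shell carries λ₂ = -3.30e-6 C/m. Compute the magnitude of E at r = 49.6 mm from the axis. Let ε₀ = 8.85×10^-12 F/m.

By cylindrical symmetry E is radial; use a coaxial Gaussian cylinder of radius 49.6 mm and length L (between the conductors, 26.4 mm < r < 79.1 mm).
Only the inner wire is enclosed; the outer shell contributes nothing inside itself. λ_enc = λ₁ = -2.25×10^-6 C/m.
Gauss's law: E·2πrL = λ_enc L/ε₀.
E = |λ_enc|/(2πε₀r) = (2.25e-6)/(2π·8.85×10^-12·0.0496) = 8.16×10^5 N/C.

8.16e5 V/m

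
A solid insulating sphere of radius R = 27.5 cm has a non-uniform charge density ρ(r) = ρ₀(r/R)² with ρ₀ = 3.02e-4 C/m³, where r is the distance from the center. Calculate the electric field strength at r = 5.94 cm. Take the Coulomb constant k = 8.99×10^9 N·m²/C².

Symmetry ⇒ E = E(r) r̂. Gaussian sphere of radius r = 5.94 cm (r < R).
Integrate the density: Q_enc = 4π ∫₀^r ρ₀(r'/R)^2 r'² dr' = 4πρ₀ r^5/(5·R²) = 7.422×10^-9 C.
Gauss's law: E·4πr² = Q_enc/ε₀.
E = k|Q_enc|/r² = (8.99×10^9)(7.422×10^-9)/(0.0594)² = 1.89×10^4 N/C.

E = 1.89e4 N/C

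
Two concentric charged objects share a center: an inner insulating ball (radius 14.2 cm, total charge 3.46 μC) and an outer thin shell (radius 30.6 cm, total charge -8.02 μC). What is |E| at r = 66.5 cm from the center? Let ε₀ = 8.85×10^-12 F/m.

E ≈ 9.27e4 N/C

Take a concentric spherical Gaussian surface of radius r = 66.5 cm (r > 30.6 cm, enclosing both).
Q_enc = (3.46 μC) + (-8.02 μC) = -4.56×10^-6 C.
By Gauss's law, ∮E·dA = E·4πr² = Q_enc/ε₀.
E = |Q_enc|/(4πε₀r²) = (4.56×10^-6)/(4π·8.85×10^-12·(0.665)²) = 9.27×10^4 N/C.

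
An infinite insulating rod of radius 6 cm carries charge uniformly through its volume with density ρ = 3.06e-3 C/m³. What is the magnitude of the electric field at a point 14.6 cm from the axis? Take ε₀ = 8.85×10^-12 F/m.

Choose a coaxial cylinder of radius r = 14.6 cm (arbitrary length L) as the Gaussian surface (r > 6 cm, full cross-section enclosed).
λ_enc = ρ·πR² = (3.06e-3)π(0.06)² = 3.461×10^-5 C/m.
Since E is radial and uniform over the curved surface, Φ = E·2πrL = Q_enc/ε₀ = λ_enc L/ε₀.
E = |λ_enc|/(2πε₀r) = (3.461e-5)/(2π·8.85×10^-12·0.146) = 4.26×10^6 N/C.

E = 4.26×10^6 V/m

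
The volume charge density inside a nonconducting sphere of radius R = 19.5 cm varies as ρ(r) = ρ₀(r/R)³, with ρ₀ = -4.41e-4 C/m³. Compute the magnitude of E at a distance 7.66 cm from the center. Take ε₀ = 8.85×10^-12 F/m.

E = 3.86×10^4 V/m

By spherical symmetry E is radial; choose a Gaussian sphere of radius r = 7.66 cm (r < R).
Q_enc = ∫₀^r ρ(r')·4πr'² dr' = (4πρ₀/R³) ∫₀^r r'^5 dr' = 4πρ₀ r^6/(6·R³) = -2.516×10^-8 C.
Applying ∮E·dA = Q_enc/ε₀ with Φ = E(4πr²):
E = |Q_enc|/(4πε₀r²) = (2.516×10^-8)/(4π·8.85×10^-12·(0.0766)²) = 3.86e4 N/C.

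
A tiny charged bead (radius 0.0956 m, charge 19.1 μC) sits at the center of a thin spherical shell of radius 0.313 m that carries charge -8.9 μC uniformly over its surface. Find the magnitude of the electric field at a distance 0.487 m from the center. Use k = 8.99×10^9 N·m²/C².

Use a concentric Gaussian sphere at r = 0.487 m (r > 0.313 m, enclosing both).
Q_enc = (19.1 μC) + (-8.9 μC) = 1.02×10^-5 C.
Applying ∮E·dA = Q_enc/ε₀ with Φ = E(4πr²):
E = k|Q_enc|/r² = (8.99×10^9)(1.02×10^-5)/(0.487)² = 3.87×10^5 N/C.

3.87×10^5 N/C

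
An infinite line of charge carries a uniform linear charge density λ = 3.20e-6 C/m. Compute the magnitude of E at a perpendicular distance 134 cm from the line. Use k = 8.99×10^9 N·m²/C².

4.29×10^4 N/C

Coaxial Gaussian cylinder, radius r = 134 cm, length L.
Q_enc = λL, so λ_enc = 3.20e-6 C/m.
Applying ∮E·dA = Q_enc/ε₀ with the end caps contributing no flux:
E = 2k|λ_enc|/r = 2(8.99×10^9)(3.20×10^-6)/(1.34) = 4.29×10^4 N/C.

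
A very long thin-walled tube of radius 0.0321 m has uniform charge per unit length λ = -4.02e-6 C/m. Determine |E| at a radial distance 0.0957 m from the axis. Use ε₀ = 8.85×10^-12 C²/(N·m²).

Choose a coaxial cylinder of radius r = 0.0957 m (arbitrary length L) as the Gaussian surface (r > 0.0321 m).
The full line charge is enclosed: λ_enc = -4.02×10^-6 C/m.
Gauss's law: E·2πrL = λ_enc L/ε₀.
E = |λ_enc|/(2πε₀r) = (4.02×10^-6)/(2π·8.85×10^-12·0.0957) = 7.55e5 N/C.

|E| ≈ 7.55×10^5 V/m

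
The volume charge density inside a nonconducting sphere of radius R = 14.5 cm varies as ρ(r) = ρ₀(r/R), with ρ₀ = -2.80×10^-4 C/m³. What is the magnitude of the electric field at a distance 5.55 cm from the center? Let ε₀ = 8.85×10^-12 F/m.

Use a concentric Gaussian sphere at r = 5.55 cm (r < R).
Integrate the density: Q_enc = 4π ∫₀^r ρ₀(r'/R)^1 r'² dr' = 4πρ₀ r^4/(4·R) = -5.756×10^-8 C.
Since E is radial and uniform over the Gaussian sphere, Φ = E·4πr² = Q_enc/ε₀.
E = |Q_enc|/(4πε₀r²) = (5.756e-8)/(4π·8.85×10^-12·(0.0555)²) = 1.68×10^5 N/C.

E = 1.68e5 N/C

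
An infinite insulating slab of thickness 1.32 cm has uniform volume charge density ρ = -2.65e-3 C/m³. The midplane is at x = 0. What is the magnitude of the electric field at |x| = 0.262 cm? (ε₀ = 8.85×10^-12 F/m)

7.85e5 N/C

By symmetry E is perpendicular to the slab. A Gaussian pillbox from −0.262 cm to +0.262 cm (face area A) lies entirely within the slab.
Q_enc = ρ·(2x)·A and flux = 2EA, so 2EA = 2ρxA/ε₀ ⇒ E = |ρ|x/ε₀.
E = (2.65×10^-3)(0.00262)/(8.85×10^-12) = 7.85×10^5 N/C.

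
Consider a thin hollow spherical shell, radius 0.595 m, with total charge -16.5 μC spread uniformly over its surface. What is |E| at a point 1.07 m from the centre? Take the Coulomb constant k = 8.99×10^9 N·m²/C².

E ≈ 1.30×10^5 V/m

By spherical symmetry E is radial; choose a Gaussian sphere of radius r = 1.07 m (r > 0.595 m).
The entire shell is enclosed: Q_enc = -1.65×10^-5 C.
Gauss's law: E·4πr² = Q_enc/ε₀.
E = k|Q_enc|/r² = (8.99×10^9)(1.65×10^-5)/(1.07)² = 1.30×10^5 N/C.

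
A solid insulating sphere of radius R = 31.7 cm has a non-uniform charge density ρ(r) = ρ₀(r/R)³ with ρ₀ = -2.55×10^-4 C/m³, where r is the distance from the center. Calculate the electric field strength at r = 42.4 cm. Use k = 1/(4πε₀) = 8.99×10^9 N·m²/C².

E = 8.51×10^5 N/C

Use a concentric Gaussian sphere at r = 42.4 cm (r > R, all charge enclosed).
Q_enc = 4π ∫₀^R ρ₀(r'/R)^3 r'² dr' = 4πρ₀R³/6 = -1.701e-5 C.
Applying ∮E·dA = Q_enc/ε₀ with Φ = E(4πr²):
E = k|Q_enc|/r² = (8.99×10^9)(1.701×10^-5)/(0.424)² = 8.51e5 N/C.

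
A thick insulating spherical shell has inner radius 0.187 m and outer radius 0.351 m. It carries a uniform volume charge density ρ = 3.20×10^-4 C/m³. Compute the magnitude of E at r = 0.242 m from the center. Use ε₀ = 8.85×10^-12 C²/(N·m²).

|E| ≈ 1.57×10^6 N/C

By spherical symmetry E is radial; choose a Gaussian sphere of radius r = 0.242 m (within the shell material, 0.187 m < r < 0.351 m).
Enclosed charge is the volume from a to r: Q_enc = (4π/3)ρ(r³ − a³) = 1.023×10^-5 C.
Since E is radial and uniform over the Gaussian sphere, Φ = E·4πr² = Q_enc/ε₀.
E = |Q_enc|/(4πε₀r²) = (1.023e-5)/(4π·8.85×10^-12·(0.242)²) = 1.57×10^6 N/C.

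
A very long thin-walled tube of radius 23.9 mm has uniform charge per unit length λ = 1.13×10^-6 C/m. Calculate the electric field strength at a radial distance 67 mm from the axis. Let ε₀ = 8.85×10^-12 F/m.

|E| = 3.03e5 N/C

By cylindrical symmetry E is radial; use a coaxial Gaussian cylinder of radius 67 mm and length L (r > 23.9 mm).
The full line charge is enclosed: λ_enc = 1.13×10^-6 C/m.
Since E is radial and uniform over the curved surface, Φ = E·2πrL = Q_enc/ε₀ = λ_enc L/ε₀.
E = |λ_enc|/(2πε₀r) = (1.13×10^-6)/(2π·8.85×10^-12·0.067) = 3.03×10^5 N/C.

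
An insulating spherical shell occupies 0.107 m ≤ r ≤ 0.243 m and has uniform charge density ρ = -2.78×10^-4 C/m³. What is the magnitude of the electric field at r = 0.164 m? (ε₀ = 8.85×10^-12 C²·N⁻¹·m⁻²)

Use a concentric Gaussian sphere at r = 0.164 m (within the shell material, 0.107 m < r < 0.243 m).
Enclosed charge is the volume from a to r: Q_enc = (4π/3)ρ(r³ − a³) = -3.71×10^-6 C.
Applying ∮E·dA = Q_enc/ε₀ with Φ = E(4πr²):
E = |Q_enc|/(4πε₀r²) = (3.71×10^-6)/(4π·8.85×10^-12·(0.164)²) = 1.24×10^6 N/C.

E ≈ 1.24e6 V/m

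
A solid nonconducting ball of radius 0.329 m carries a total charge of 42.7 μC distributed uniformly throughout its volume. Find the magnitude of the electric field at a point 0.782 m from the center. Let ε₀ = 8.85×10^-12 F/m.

Symmetry ⇒ E = E(r) r̂. Gaussian sphere of radius r = 0.782 m (r > R, so the entire charge is enclosed).
Q_enc = 42.7 μC = 4.27×10^-5 C.
Gauss's law: E·4πr² = Q_enc/ε₀.
E = |Q_enc|/(4πε₀r²) = (4.27×10^-5)/(4π·8.85×10^-12·(0.782)²) = 6.28e5 N/C.

|E| = 6.28×10^5 N/C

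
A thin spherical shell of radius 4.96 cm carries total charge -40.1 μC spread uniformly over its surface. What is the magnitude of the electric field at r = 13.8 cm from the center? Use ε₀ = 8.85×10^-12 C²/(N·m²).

Use a concentric Gaussian sphere at r = 13.8 cm (r > 4.96 cm).
The entire shell is enclosed: Q_enc = -4.01e-5 C.
By Gauss's law, ∮E·dA = E·4πr² = Q_enc/ε₀.
E = |Q_enc|/(4πε₀r²) = (4.01×10^-5)/(4π·8.85×10^-12·(0.138)²) = 1.89e7 N/C.

1.89×10^7 V/m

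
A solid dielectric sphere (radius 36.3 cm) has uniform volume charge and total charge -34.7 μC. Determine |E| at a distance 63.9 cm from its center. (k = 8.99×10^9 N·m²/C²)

|E| ≈ 7.64×10^5 N/C

Symmetry ⇒ E = E(r) r̂. Gaussian sphere of radius r = 63.9 cm (r > R, so the entire charge is enclosed).
Q_enc = -34.7 μC = -3.47×10^-5 C.
Gauss's law: E·4πr² = Q_enc/ε₀.
E = k|Q_enc|/r² = (8.99×10^9)(3.47×10^-5)/(0.639)² = 7.64e5 N/C.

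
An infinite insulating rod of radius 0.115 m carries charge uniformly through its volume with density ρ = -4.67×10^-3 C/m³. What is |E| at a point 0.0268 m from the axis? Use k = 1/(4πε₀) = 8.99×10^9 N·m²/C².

Choose a coaxial cylinder of radius r = 0.0268 m (arbitrary length L) as the Gaussian surface (r < R).
Charge inside radius r per length L is ρ·πr²·L, so λ_enc = ρπr² = -1.054×10^-5 C/m.
Gauss's law: E·2πrL = λ_enc L/ε₀.
E = 2k|λ_enc|/r = 2(8.99×10^9)(1.054×10^-5)/(0.0268) = 7.07e6 N/C.

|E| = 7.07e6 N/C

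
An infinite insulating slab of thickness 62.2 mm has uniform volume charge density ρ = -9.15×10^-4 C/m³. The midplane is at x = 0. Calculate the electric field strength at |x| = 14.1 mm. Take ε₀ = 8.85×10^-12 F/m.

|E| = 1.46×10^6 V/m

By symmetry E is perpendicular to the slab. A Gaussian pillbox from −14.1 mm to +14.1 mm (face area A) lies entirely within the slab.
Q_enc = ρ·(2x)·A and flux = 2EA, so 2EA = 2ρxA/ε₀ ⇒ E = |ρ|x/ε₀.
E = (9.15×10^-4)(0.0141)/(8.85×10^-12) = 1.46×10^6 N/C.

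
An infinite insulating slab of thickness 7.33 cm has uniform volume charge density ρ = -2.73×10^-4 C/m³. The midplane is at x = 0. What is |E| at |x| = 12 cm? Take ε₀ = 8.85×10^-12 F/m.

The point |x| = 12 cm lies outside the slab (half-thickness 0.03665 m). A symmetric pillbox spanning the full slab encloses Q_enc = ρ·d·A.
Flux = 2EA ⇒ E = |ρ|d/(2ε₀), independent of distance outside.
E = (2.73×10^-4)(0.0733)/(2·8.85×10^-12) = 1.13e6 N/C.

|E| ≈ 1.13×10^6 V/m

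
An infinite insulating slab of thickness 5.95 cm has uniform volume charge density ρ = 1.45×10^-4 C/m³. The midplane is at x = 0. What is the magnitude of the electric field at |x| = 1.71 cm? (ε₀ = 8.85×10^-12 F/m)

2.80e5 N/C

By symmetry E is perpendicular to the slab. A Gaussian pillbox from −1.71 cm to +1.71 cm (face area A) lies entirely within the slab.
Q_enc = ρ·(2x)·A and flux = 2EA, so 2EA = 2ρxA/ε₀ ⇒ E = |ρ|x/ε₀.
E = (1.45e-4)(0.0171)/(8.85×10^-12) = 2.80×10^5 N/C.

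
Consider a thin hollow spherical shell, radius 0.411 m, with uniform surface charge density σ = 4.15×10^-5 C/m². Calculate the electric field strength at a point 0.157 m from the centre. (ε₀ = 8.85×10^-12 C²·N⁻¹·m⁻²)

E = 0 (no enclosed charge)

By spherical symmetry E is radial; choose a Gaussian sphere of radius r = 0.157 m (inside the shell, r < 0.411 m).
All the charge is outside the Gaussian surface: Q_enc = 0, hence E = 0 everywhere inside the shell.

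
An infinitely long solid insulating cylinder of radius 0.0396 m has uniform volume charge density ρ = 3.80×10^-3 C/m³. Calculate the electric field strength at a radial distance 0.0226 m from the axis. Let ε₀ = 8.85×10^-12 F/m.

By cylindrical symmetry E is radial; use a coaxial Gaussian cylinder of radius 0.0226 m and length L (r < R).
Enclosed charge per unit length: λ_enc = ρ·πr² = (3.80e-3)π(0.0226)² = 6.097×10^-6 C/m.
Applying ∮E·dA = Q_enc/ε₀ with the end caps contributing no flux:
E = |λ_enc|/(2πε₀r) = (6.097×10^-6)/(2π·8.85×10^-12·0.0226) = 4.85×10^6 N/C.

E ≈ 4.85×10^6 V/m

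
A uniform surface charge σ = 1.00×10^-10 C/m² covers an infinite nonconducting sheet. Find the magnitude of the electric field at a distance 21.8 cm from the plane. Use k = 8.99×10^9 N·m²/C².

By planar symmetry E is perpendicular to the sheet and uniform; use a Gaussian pillbox with flat faces of area A on each side of the sheet.
Flux Φ = 2EA and Q_enc = σA, so 2EA = σA/ε₀ ⇒ E = |σ|/(2ε₀), independent of distance.
E = 2πk|σ| = 2π(8.99×10^9)(1.00×10^-10) = 5.65 N/C.

|E| = 5.65 N/C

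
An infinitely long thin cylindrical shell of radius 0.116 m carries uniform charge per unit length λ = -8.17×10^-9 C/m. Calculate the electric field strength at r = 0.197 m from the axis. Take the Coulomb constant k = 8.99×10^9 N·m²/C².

E = 746 N/C

Coaxial Gaussian cylinder, radius r = 0.197 m, length L (r > 0.116 m).
The full line charge is enclosed: λ_enc = -8.17×10^-9 C/m.
Gauss's law: E·2πrL = λ_enc L/ε₀.
E = 2k|λ_enc|/r = 2(8.99×10^9)(8.17×10^-9)/(0.197) = 746 N/C.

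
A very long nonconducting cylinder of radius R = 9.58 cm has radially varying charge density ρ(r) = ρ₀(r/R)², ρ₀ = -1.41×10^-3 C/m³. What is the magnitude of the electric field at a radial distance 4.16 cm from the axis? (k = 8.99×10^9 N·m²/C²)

Take a coaxial cylindrical Gaussian surface of radius r = 4.16 cm and length L (r < R).
λ_enc = ∫₀^r ρ(r')·2πr' dr' = (2πρ₀/R²)·r^4/4 = -7.227×10^-7 C/m.
Applying ∮E·dA = Q_enc/ε₀ with the end caps contributing no flux:
E = 2k|λ_enc|/r = 2(8.99×10^9)(7.227e-7)/(0.0416) = 3.12e5 N/C.

|E| = 3.12×10^5 N/C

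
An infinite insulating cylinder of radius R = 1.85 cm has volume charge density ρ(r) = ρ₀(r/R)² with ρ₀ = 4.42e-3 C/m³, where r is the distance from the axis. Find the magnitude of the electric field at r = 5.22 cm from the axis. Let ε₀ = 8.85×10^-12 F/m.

By cylindrical symmetry E is radial; use a coaxial Gaussian cylinder of radius 5.22 cm and length L (r > R, full charge per length enclosed).
λ_enc = 2π ∫₀^R ρ₀(r'/R)^2 r' dr' = 2πρ₀R²/4 = 2.376×10^-6 C/m.
Applying ∮E·dA = Q_enc/ε₀ with the end caps contributing no flux:
E = |λ_enc|/(2πε₀r) = (2.376×10^-6)/(2π·8.85×10^-12·0.0522) = 8.19×10^5 N/C.

E ≈ 8.19e5 N/C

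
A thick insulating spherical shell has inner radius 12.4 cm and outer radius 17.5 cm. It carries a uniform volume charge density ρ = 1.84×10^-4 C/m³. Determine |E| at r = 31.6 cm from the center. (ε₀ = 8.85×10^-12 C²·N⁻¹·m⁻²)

|E| = 2.40×10^5 N/C

By spherical symmetry E is radial; choose a Gaussian sphere of radius r = 31.6 cm (r > 17.5 cm, enclosing the whole shell).
Q_enc = ρ·(4π/3)(b³ − a³) = (1.84e-4)·(4π/3)·((0.175)³ − (0.124)³) = 2.661e-6 C.
Gauss's law: E·4πr² = Q_enc/ε₀.
E = |Q_enc|/(4πε₀r²) = (2.661×10^-6)/(4π·8.85×10^-12·(0.316)²) = 2.40×10^5 N/C.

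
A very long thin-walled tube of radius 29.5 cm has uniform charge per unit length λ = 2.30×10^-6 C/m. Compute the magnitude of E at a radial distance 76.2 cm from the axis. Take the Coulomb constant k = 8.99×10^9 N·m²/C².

|E| = 5.43e4 V/m

Choose a coaxial cylinder of radius r = 76.2 cm (arbitrary length L) as the Gaussian surface (r > 29.5 cm).
The full line charge is enclosed: λ_enc = 2.30×10^-6 C/m.
Gauss's law: E·2πrL = λ_enc L/ε₀.
E = 2k|λ_enc|/r = 2(8.99×10^9)(2.30×10^-6)/(0.762) = 5.43×10^4 N/C.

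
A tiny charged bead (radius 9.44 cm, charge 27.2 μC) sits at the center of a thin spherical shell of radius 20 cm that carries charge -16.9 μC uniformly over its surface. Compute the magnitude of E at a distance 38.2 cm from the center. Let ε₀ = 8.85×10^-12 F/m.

|E| ≈ 6.35×10^5 N/C

Symmetry ⇒ E = E(r) r̂. Gaussian sphere of radius r = 38.2 cm (r > 20 cm, enclosing both).
Q_enc = (27.2 μC) + (-16.9 μC) = 1.03e-5 C.
Since E is radial and uniform over the Gaussian sphere, Φ = E·4πr² = Q_enc/ε₀.
E = |Q_enc|/(4πε₀r²) = (1.03e-5)/(4π·8.85×10^-12·(0.382)²) = 6.35e5 N/C.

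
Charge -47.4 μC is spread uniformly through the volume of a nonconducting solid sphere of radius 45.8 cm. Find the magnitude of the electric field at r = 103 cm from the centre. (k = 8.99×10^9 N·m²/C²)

By spherical symmetry E is radial; choose a Gaussian sphere of radius r = 103 cm (r > R, so the entire charge is enclosed).
Q_enc = -47.4 μC = -4.74×10^-5 C.
Since E is radial and uniform over the Gaussian sphere, Φ = E·4πr² = Q_enc/ε₀.
E = k|Q_enc|/r² = (8.99×10^9)(4.74e-5)/(1.03)² = 4.02×10^5 N/C.

|E| = 4.02e5 N/C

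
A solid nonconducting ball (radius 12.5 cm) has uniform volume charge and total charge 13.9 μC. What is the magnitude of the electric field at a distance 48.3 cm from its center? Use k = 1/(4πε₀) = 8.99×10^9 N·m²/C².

|E| = 5.36×10^5 V/m

Use a concentric Gaussian sphere at r = 48.3 cm (r > R, so the entire charge is enclosed).
Q_enc = 13.9 μC = 1.39×10^-5 C.
Since E is radial and uniform over the Gaussian sphere, Φ = E·4πr² = Q_enc/ε₀.
E = k|Q_enc|/r² = (8.99×10^9)(1.39×10^-5)/(0.483)² = 5.36×10^5 N/C.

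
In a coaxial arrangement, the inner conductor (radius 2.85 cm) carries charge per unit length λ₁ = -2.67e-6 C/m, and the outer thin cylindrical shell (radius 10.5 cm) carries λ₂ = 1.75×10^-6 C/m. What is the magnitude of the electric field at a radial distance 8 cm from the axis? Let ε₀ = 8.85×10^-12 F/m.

E = 6.00×10^5 N/C

Coaxial Gaussian cylinder, radius r = 8 cm, length L (between the conductors, 2.85 cm < r < 10.5 cm).
Only the inner wire is enclosed; the outer shell contributes nothing inside itself. λ_enc = λ₁ = -2.67e-6 C/m.
Gauss's law: E·2πrL = λ_enc L/ε₀.
E = |λ_enc|/(2πε₀r) = (2.67×10^-6)/(2π·8.85×10^-12·0.08) = 6.00×10^5 N/C.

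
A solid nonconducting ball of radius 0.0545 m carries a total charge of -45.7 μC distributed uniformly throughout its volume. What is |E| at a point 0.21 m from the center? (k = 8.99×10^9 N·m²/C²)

Use a concentric Gaussian sphere at r = 0.21 m (r > R, so the entire charge is enclosed).
Q_enc = -45.7 μC = -4.57e-5 C.
By Gauss's law, ∮E·dA = E·4πr² = Q_enc/ε₀.
E = k|Q_enc|/r² = (8.99×10^9)(4.57×10^-5)/(0.21)² = 9.32×10^6 N/C.

|E| ≈ 9.32×10^6 V/m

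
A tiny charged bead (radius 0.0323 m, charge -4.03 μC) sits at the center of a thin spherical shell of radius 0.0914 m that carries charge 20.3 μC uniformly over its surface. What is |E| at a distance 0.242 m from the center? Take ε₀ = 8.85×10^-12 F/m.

E = 2.50e6 N/C

Use a concentric Gaussian sphere at r = 0.242 m (r > 0.0914 m, enclosing both).
Q_enc = (-4.03 μC) + (20.3 μC) = 1.627×10^-5 C.
By Gauss's law, ∮E·dA = E·4πr² = Q_enc/ε₀.
E = |Q_enc|/(4πε₀r²) = (1.627×10^-5)/(4π·8.85×10^-12·(0.242)²) = 2.50×10^6 N/C.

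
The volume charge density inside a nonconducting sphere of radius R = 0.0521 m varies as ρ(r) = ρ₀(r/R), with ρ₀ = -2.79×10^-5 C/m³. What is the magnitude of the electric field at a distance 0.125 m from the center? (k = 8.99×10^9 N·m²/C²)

By spherical symmetry E is radial; choose a Gaussian sphere of radius r = 0.125 m (r > R, all charge enclosed).
Q_enc = 4π ∫₀^R ρ₀(r'/R)^1 r'² dr' = 4πρ₀R³/4 = -1.24e-8 C.
Since E is radial and uniform over the Gaussian sphere, Φ = E·4πr² = Q_enc/ε₀.
E = k|Q_enc|/r² = (8.99×10^9)(1.24×10^-8)/(0.125)² = 7.13×10^3 N/C.

7.13e3 N/C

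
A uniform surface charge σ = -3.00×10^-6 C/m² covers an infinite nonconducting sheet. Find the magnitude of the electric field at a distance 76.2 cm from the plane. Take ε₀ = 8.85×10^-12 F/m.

By planar symmetry E is perpendicular to the sheet and uniform; use a Gaussian pillbox with flat faces of area A on each side of the sheet.
Flux Φ = 2EA and Q_enc = σA, so 2EA = σA/ε₀ ⇒ E = |σ|/(2ε₀), independent of distance.
E = |σ|/(2ε₀) = (3.00×10^-6)/(2·8.85×10^-12) = 1.69e5 N/C.

E ≈ 1.69e5 N/C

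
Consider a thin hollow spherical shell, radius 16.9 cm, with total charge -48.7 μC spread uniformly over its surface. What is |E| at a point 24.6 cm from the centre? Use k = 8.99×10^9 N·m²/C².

|E| = 7.23e6 N/C

Symmetry ⇒ E = E(r) r̂. Gaussian sphere of radius r = 24.6 cm (r > 16.9 cm).
The entire shell is enclosed: Q_enc = -4.87×10^-5 C.
By Gauss's law, ∮E·dA = E·4πr² = Q_enc/ε₀.
E = k|Q_enc|/r² = (8.99×10^9)(4.87×10^-5)/(0.246)² = 7.23×10^6 N/C.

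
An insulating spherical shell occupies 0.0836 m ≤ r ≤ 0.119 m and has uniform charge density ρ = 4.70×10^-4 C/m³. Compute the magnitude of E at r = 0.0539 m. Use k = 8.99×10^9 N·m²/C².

E = 0 (no enclosed charge)

Symmetry ⇒ E = E(r) r̂. Gaussian sphere of radius r = 0.0539 m (r < 0.0836 m, inside the empty cavity).
Q_enc = 0 (all charge lies at larger r); Gauss's law gives E = 0.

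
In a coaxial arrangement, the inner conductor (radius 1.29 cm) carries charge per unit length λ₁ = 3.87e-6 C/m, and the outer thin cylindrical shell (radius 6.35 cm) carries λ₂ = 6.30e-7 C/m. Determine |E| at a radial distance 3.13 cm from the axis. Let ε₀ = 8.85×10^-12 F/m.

2.22×10^6 N/C

Choose a coaxial cylinder of radius r = 3.13 cm (arbitrary length L) as the Gaussian surface (between the conductors, 1.29 cm < r < 6.35 cm).
Only the inner wire is enclosed; the outer shell contributes nothing inside itself. λ_enc = λ₁ = 3.87×10^-6 C/m.
Gauss's law: E·2πrL = λ_enc L/ε₀.
E = |λ_enc|/(2πε₀r) = (3.87e-6)/(2π·8.85×10^-12·0.0313) = 2.22e6 N/C.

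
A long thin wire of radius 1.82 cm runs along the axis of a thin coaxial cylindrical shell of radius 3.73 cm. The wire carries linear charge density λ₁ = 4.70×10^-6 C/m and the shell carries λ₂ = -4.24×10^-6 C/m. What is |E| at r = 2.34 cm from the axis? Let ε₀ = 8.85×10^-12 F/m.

Coaxial Gaussian cylinder, radius r = 2.34 cm, length L (between the conductors, 1.82 cm < r < 3.73 cm).
Only the inner wire is enclosed; the outer shell contributes nothing inside itself. λ_enc = λ₁ = 4.70×10^-6 C/m.
Applying ∮E·dA = Q_enc/ε₀ with the end caps contributing no flux:
E = |λ_enc|/(2πε₀r) = (4.70×10^-6)/(2π·8.85×10^-12·0.0234) = 3.61×10^6 N/C.

|E| ≈ 3.61e6 N/C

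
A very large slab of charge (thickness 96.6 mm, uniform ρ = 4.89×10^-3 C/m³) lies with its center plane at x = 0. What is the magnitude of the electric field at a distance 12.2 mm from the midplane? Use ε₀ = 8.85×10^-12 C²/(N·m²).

By symmetry E is perpendicular to the slab. A Gaussian pillbox from −12.2 mm to +12.2 mm (face area A) lies entirely within the slab.
Q_enc = ρ·(2x)·A and flux = 2EA, so 2EA = 2ρxA/ε₀ ⇒ E = |ρ|x/ε₀.
E = (4.89e-3)(0.0122)/(8.85×10^-12) = 6.74×10^6 N/C.

|E| = 6.74×10^6 V/m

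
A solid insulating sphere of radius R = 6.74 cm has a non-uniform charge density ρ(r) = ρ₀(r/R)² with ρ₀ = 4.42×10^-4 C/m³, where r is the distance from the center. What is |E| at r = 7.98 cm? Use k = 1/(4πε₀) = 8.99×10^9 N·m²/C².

Symmetry ⇒ E = E(r) r̂. Gaussian sphere of radius r = 7.98 cm (r > R, all charge enclosed).
Q_enc = 4π ∫₀^R ρ₀(r'/R)^2 r'² dr' = 4πρ₀R³/5 = 3.401e-7 C.
Applying ∮E·dA = Q_enc/ε₀ with Φ = E(4πr²):
E = k|Q_enc|/r² = (8.99×10^9)(3.401e-7)/(0.0798)² = 4.80e5 N/C.

E = 4.80e5 N/C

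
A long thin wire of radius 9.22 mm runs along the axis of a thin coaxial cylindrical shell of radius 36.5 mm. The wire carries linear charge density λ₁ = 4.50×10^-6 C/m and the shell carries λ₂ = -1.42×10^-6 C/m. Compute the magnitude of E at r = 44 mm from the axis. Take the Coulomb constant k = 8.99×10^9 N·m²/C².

E ≈ 1.26×10^6 V/m

Choose a coaxial cylinder of radius r = 44 mm (arbitrary length L) as the Gaussian surface (r > 36.5 mm, enclosing both).
λ_enc = λ₁ + λ₂ = (4.50×10^-6) + (-1.42×10^-6) = 3.08e-6 C/m.
Applying ∮E·dA = Q_enc/ε₀ with the end caps contributing no flux:
E = 2k|λ_enc|/r = 2(8.99×10^9)(3.08×10^-6)/(0.044) = 1.26×10^6 N/C.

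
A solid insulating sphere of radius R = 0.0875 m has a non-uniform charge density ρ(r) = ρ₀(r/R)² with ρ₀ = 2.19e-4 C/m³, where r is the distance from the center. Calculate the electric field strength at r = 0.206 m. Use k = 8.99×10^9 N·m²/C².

Symmetry ⇒ E = E(r) r̂. Gaussian sphere of radius r = 0.206 m (r > R, all charge enclosed).
Q_enc = 4π ∫₀^R ρ₀(r'/R)^2 r'² dr' = 4πρ₀R³/5 = 3.687e-7 C.
Gauss's law: E·4πr² = Q_enc/ε₀.
E = k|Q_enc|/r² = (8.99×10^9)(3.687×10^-7)/(0.206)² = 7.81×10^4 N/C.

E ≈ 7.81×10^4 N/C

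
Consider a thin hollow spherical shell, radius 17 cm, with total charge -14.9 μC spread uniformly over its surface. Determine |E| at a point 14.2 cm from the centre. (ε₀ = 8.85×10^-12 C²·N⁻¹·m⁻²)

|E| = 0 V/m

Symmetry ⇒ E = E(r) r̂. Gaussian sphere of radius r = 14.2 cm (inside the shell, r < 17 cm).
All the charge is outside the Gaussian surface: Q_enc = 0, hence E = 0 everywhere inside the shell.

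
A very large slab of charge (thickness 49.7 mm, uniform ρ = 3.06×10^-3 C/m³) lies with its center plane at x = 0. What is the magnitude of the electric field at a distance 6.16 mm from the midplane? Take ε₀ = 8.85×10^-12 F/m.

By symmetry E is perpendicular to the slab. A Gaussian pillbox from −6.16 mm to +6.16 mm (face area A) lies entirely within the slab.
Q_enc = ρ·(2x)·A and flux = 2EA, so 2EA = 2ρxA/ε₀ ⇒ E = |ρ|x/ε₀.
E = (3.06×10^-3)(0.00616)/(8.85×10^-12) = 2.13×10^6 N/C.

E = 2.13e6 N/C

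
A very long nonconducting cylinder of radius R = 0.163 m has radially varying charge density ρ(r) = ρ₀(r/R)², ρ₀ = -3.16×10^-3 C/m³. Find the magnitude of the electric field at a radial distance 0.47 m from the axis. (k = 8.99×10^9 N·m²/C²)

E ≈ 5.05×10^6 V/m

Take a coaxial cylindrical Gaussian surface of radius r = 0.47 m and length L (r > R, full charge per length enclosed).
λ_enc = 2π ∫₀^R ρ₀(r'/R)^2 r' dr' = 2πρ₀R²/4 = -1.319e-4 C/m.
Gauss's law: E·2πrL = λ_enc L/ε₀.
E = 2k|λ_enc|/r = 2(8.99×10^9)(1.319×10^-4)/(0.47) = 5.05e6 N/C.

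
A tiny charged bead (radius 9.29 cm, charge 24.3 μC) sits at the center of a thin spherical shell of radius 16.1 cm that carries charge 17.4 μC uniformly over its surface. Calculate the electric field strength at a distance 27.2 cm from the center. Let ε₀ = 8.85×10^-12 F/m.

By spherical symmetry E is radial; choose a Gaussian sphere of radius r = 27.2 cm (r > 16.1 cm, enclosing both).
Q_enc = (24.3 μC) + (17.4 μC) = 4.17e-5 C.
Applying ∮E·dA = Q_enc/ε₀ with Φ = E(4πr²):
E = |Q_enc|/(4πε₀r²) = (4.17e-5)/(4π·8.85×10^-12·(0.272)²) = 5.07e6 N/C.

E = 5.07×10^6 N/C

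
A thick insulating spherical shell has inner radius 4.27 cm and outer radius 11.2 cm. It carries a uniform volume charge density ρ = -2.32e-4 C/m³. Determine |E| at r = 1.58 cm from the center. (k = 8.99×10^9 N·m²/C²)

Take a concentric spherical Gaussian surface of radius r = 1.58 cm (r < 4.27 cm, inside the empty cavity).
No charge is enclosed, so by Gauss's law E·4πr² = 0 ⇒ E = 0.

|E| = 0 V/m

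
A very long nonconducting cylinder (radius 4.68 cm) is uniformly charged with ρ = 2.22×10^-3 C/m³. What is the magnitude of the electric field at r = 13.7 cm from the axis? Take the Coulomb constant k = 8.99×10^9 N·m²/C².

Coaxial Gaussian cylinder, radius r = 13.7 cm, length L (r > 4.68 cm, full cross-section enclosed).
λ_enc = ρ·πR² = (2.22×10^-3)π(0.0468)² = 1.528×10^-5 C/m.
Gauss's law: E·2πrL = λ_enc L/ε₀.
E = 2k|λ_enc|/r = 2(8.99×10^9)(1.528×10^-5)/(0.137) = 2.00e6 N/C.

|E| ≈ 2.00×10^6 V/m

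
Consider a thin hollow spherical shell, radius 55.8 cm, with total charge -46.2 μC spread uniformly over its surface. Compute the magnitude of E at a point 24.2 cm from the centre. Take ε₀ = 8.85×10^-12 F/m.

|E| = 0 V/m

Use a concentric Gaussian sphere at r = 24.2 cm (inside the shell, r < 55.8 cm).
All the charge is outside the Gaussian surface: Q_enc = 0, hence E = 0 everywhere inside the shell.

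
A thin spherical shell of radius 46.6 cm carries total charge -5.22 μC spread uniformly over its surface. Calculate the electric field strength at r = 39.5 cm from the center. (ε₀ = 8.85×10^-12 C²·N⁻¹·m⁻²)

Symmetry ⇒ E = E(r) r̂. Gaussian sphere of radius r = 39.5 cm (inside the shell, r < 46.6 cm).
No charge lies within this surface, so Q_enc = 0 and Gauss's law gives E·4πr² = 0 ⇒ E = 0.

E = 0 (no enclosed charge)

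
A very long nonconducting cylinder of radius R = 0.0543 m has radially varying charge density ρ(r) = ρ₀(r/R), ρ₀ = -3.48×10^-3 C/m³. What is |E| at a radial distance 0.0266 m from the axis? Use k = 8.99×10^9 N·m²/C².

E = 1.71e6 N/C

Choose a coaxial cylinder of radius r = 0.0266 m (arbitrary length L) as the Gaussian surface (r < R).
Integrating ρ over the cross-section to radius r: λ_enc = (2πρ₀/R) ∫₀^r r'^2 dr' = 2πρ₀ r^3/(3·R) = -2.526×10^-6 C/m.
Since E is radial and uniform over the curved surface, Φ = E·2πrL = Q_enc/ε₀ = λ_enc L/ε₀.
E = 2k|λ_enc|/r = 2(8.99×10^9)(2.526e-6)/(0.0266) = 1.71×10^6 N/C.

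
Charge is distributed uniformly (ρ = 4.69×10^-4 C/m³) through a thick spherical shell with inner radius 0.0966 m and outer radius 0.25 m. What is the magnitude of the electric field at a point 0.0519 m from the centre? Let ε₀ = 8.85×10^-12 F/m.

|E| = 0 N/C

Symmetry ⇒ E = E(r) r̂. Gaussian sphere of radius r = 0.0519 m (r < 0.0966 m, inside the empty cavity).
No charge is enclosed, so by Gauss's law E·4πr² = 0 ⇒ E = 0.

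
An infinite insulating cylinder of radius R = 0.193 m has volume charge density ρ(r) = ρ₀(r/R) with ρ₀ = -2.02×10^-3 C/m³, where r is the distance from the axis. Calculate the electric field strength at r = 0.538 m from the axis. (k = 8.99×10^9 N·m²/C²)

By cylindrical symmetry E is radial; use a coaxial Gaussian cylinder of radius 0.538 m and length L (r > R, full charge per length enclosed).
λ_enc = 2π ∫₀^R ρ₀(r'/R)^1 r' dr' = 2πρ₀R²/3 = -1.576×10^-4 C/m.
Applying ∮E·dA = Q_enc/ε₀ with the end caps contributing no flux:
E = 2k|λ_enc|/r = 2(8.99×10^9)(1.576×10^-4)/(0.538) = 5.27×10^6 N/C.

E = 5.27×10^6 V/m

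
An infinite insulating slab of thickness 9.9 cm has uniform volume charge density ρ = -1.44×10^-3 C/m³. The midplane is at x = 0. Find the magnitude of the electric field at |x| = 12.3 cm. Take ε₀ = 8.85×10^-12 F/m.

E = 8.05×10^6 N/C

The point |x| = 12.3 cm lies outside the slab (half-thickness 0.0495 m). A symmetric pillbox spanning the full slab encloses Q_enc = ρ·d·A.
Flux = 2EA ⇒ E = |ρ|d/(2ε₀), independent of distance outside.
E = (1.44×10^-3)(0.099)/(2·8.85×10^-12) = 8.05e6 N/C.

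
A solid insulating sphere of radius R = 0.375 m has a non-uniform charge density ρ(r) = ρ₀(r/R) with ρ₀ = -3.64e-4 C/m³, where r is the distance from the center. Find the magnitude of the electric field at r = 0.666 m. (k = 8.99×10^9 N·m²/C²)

By spherical symmetry E is radial; choose a Gaussian sphere of radius r = 0.666 m (r > R, all charge enclosed).
Q_enc = 4π ∫₀^R ρ₀(r'/R)^1 r'² dr' = 4πρ₀R³/4 = -6.03×10^-5 C.
Since E is radial and uniform over the Gaussian sphere, Φ = E·4πr² = Q_enc/ε₀.
E = k|Q_enc|/r² = (8.99×10^9)(6.03e-5)/(0.666)² = 1.22×10^6 N/C.

E = 1.22×10^6 N/C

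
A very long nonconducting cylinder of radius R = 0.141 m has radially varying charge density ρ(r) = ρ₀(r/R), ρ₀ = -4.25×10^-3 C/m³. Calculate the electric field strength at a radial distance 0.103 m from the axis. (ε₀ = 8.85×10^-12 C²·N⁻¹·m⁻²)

|E| = 1.20×10^7 N/C

By cylindrical symmetry E is radial; use a coaxial Gaussian cylinder of radius 0.103 m and length L (r < R).
λ_enc = ∫₀^r ρ(r')·2πr' dr' = (2πρ₀/R)·r^3/3 = -6.898e-5 C/m.
By Gauss's law (flux through the curved wall only), E·2πrL = λ_enc L/ε₀.
E = |λ_enc|/(2πε₀r) = (6.898×10^-5)/(2π·8.85×10^-12·0.103) = 1.20×10^7 N/C.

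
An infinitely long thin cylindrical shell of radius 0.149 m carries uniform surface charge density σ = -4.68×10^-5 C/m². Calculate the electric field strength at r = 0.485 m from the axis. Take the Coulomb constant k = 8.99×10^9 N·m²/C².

By cylindrical symmetry E is radial; use a coaxial Gaussian cylinder of radius 0.485 m and length L (r > 0.149 m).
The whole shell is enclosed: λ_enc = σ·2πR = (-4.68×10^-5)·2π·(0.149) = -4.381×10^-5 C/m.
Since E is radial and uniform over the curved surface, Φ = E·2πrL = Q_enc/ε₀ = λ_enc L/ε₀.
E = 2k|λ_enc|/r = 2(8.99×10^9)(4.381e-5)/(0.485) = 1.62×10^6 N/C.

|E| = 1.62e6 N/C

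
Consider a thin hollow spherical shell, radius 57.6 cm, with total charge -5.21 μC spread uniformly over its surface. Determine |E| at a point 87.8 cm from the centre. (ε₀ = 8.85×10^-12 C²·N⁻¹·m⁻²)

By spherical symmetry E is radial; choose a Gaussian sphere of radius r = 87.8 cm (r > 57.6 cm).
The entire shell is enclosed: Q_enc = -5.21×10^-6 C.
Since E is radial and uniform over the Gaussian sphere, Φ = E·4πr² = Q_enc/ε₀.
E = |Q_enc|/(4πε₀r²) = (5.21×10^-6)/(4π·8.85×10^-12·(0.878)²) = 6.08e4 N/C.

6.08e4 N/C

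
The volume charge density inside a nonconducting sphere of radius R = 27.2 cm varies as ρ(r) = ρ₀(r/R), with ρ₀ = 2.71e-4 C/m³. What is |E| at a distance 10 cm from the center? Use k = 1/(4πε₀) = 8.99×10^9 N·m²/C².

E ≈ 2.81e5 V/m

Symmetry ⇒ E = E(r) r̂. Gaussian sphere of radius r = 10 cm (r < R).
Integrate the density: Q_enc = 4π ∫₀^r ρ₀(r'/R)^1 r'² dr' = 4πρ₀ r^4/(4·R) = 3.13×10^-7 C.
Applying ∮E·dA = Q_enc/ε₀ with Φ = E(4πr²):
E = k|Q_enc|/r² = (8.99×10^9)(3.13×10^-7)/(0.1)² = 2.81e5 N/C.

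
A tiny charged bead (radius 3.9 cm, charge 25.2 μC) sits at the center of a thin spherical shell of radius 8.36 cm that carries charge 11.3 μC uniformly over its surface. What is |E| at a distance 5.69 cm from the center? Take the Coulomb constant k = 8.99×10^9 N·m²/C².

|E| ≈ 7.00×10^7 N/C

Take a concentric spherical Gaussian surface of radius r = 5.69 cm (between the bodies, 3.9 cm < r < 8.36 cm).
Only the inner charge is enclosed; the outer shell contributes nothing inside itself. Q_enc = 25.2 μC = 2.52e-5 C.
Gauss's law: E·4πr² = Q_enc/ε₀.
E = k|Q_enc|/r² = (8.99×10^9)(2.52e-5)/(0.0569)² = 7.00×10^7 N/C.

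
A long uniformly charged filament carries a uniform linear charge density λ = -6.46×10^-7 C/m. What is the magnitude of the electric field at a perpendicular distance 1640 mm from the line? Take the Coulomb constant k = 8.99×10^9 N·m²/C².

7.08×10^3 N/C

Take a coaxial cylindrical Gaussian surface of radius r = 1640 mm and length L.
Q_enc = λL, so λ_enc = -6.46×10^-7 C/m.
Gauss's law: E·2πrL = λ_enc L/ε₀.
E = 2k|λ_enc|/r = 2(8.99×10^9)(6.46×10^-7)/(1.64) = 7.08×10^3 N/C.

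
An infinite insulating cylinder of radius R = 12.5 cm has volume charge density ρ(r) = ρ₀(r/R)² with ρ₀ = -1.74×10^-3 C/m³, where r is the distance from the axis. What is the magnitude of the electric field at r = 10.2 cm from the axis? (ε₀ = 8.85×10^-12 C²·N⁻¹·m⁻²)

Coaxial Gaussian cylinder, radius r = 10.2 cm, length L (r < R).
λ_enc = ∫₀^r ρ(r')·2πr' dr' = (2πρ₀/R²)·r^4/4 = -1.893×10^-5 C/m.
Gauss's law: E·2πrL = λ_enc L/ε₀.
E = |λ_enc|/(2πε₀r) = (1.893e-5)/(2π·8.85×10^-12·0.102) = 3.34×10^6 N/C.

3.34×10^6 N/C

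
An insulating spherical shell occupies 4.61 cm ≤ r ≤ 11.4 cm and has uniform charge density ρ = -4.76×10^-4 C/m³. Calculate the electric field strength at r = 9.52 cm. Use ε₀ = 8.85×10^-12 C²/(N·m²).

E ≈ 1.51×10^6 N/C

Use a concentric Gaussian sphere at r = 9.52 cm (within the shell material, 4.61 cm < r < 11.4 cm).
Enclosed charge is the volume from a to r: Q_enc = (4π/3)ρ(r³ − a³) = -1.525×10^-6 C.
Applying ∮E·dA = Q_enc/ε₀ with Φ = E(4πr²):
E = |Q_enc|/(4πε₀r²) = (1.525×10^-6)/(4π·8.85×10^-12·(0.0952)²) = 1.51×10^6 N/C.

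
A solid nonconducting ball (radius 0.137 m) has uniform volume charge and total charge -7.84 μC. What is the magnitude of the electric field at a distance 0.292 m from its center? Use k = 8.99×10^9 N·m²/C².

Use a concentric Gaussian sphere at r = 0.292 m (r > R, so the entire charge is enclosed).
Q_enc = -7.84 μC = -7.84×10^-6 C.
Since E is radial and uniform over the Gaussian sphere, Φ = E·4πr² = Q_enc/ε₀.
E = k|Q_enc|/r² = (8.99×10^9)(7.84e-6)/(0.292)² = 8.27×10^5 N/C.

8.27×10^5 V/m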